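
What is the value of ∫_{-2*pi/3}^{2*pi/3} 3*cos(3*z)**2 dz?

2*pi

Use the identity cos^2(3*z) = (1 + cos(6*z))/2.
An antiderivative is F(z) = 3*z/2 + sin(6*z)/4.
Then F(2*pi/3) - F(-2*pi/3) = (pi) - (-pi) = 2*pi.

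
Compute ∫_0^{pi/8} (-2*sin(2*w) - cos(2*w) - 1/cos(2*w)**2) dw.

-3/2 + sqrt(2)/4

An antiderivative is F(w) = -sin(2*w)/2 + cos(2*w) - tan(2*w)/2.
Then F(pi/8) - F(0) = (-1/2 + sqrt(2)/4) - (1) = -3/2 + sqrt(2)/4.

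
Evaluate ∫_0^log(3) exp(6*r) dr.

Let u = exp(r), so du = exp(r) dr. When r = 0, u = 1; when r = log(3), u = 3.
The integral becomes ∫ u**5 du from 1 to 3, with antiderivative u**6/6.
Back in r: F(r) = exp(6*r)/6.
Then F(log(3)) - F(0) = (243/2) - (1/6) = 364/3.

364/3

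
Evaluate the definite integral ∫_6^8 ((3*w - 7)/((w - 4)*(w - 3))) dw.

Factor the denominator: w**2 - 7*w + 12 = (w - 3)(w - 4).
Partial fractions: (3*w - 7)/((w - 4)*(w - 3)) = -2/(w - 3) + 5/(w - 4).
An antiderivative is F(w) = 5*log(w - 4) - 2*log(w - 3).
Then F(8) - F(6) = (-2*log(5) + 10*log(2)) - (log(32/9)) = -2*log(5) + 2*log(3) + 5*log(2).

-2*log(5) + 2*log(3) + 5*log(2)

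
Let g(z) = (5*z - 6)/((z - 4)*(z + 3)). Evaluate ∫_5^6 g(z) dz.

-7*log(2) + 6*log(3)

Factor the denominator: z**2 - z - 12 = (z + 3)(z - 4).
Partial fractions: (5*z - 6)/((z - 4)*(z + 3)) = 3/(z + 3) + 2/(z - 4).
An antiderivative is F(z) = 2*log(z - 4) + 3*log(z + 3).
Then F(6) - F(5) = (2*log(2) + 6*log(3)) - (9*log(2)) = -7*log(2) + 6*log(3).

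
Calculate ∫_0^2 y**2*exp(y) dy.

Integrate by parts twice (u = y^2, dv = exp(y) dy).
An antiderivative is F(y) = (y**2 - 2*y + 2)*exp(y).
Then F(2) - F(0) = (2*exp(2)) - (2) = -2 + 2*exp(2).

-2 + 2*exp(2)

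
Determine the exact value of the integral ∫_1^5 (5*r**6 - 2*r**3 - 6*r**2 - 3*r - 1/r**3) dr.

By the power rule, an antiderivative is F(r) = 5*r**7/7 - r**4/2 - 2*r**3 - 3*r**2/2 + 1/(2*r**2).
Then F(5) - F(1) = (19321257/350) - (-39/14) = 9661116/175.

9661116/175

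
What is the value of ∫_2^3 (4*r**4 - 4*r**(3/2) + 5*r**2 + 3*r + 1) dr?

-72*sqrt(3)/5 + 32*sqrt(2)/5 + 6269/30

By the power rule, an antiderivative is F(r) = -8*r**(5/2)/5 + 4*r**5/5 + 5*r**3/3 + 3*r**2/2 + r.
Then F(3) - F(2) = (2559/10 - 72*sqrt(3)/5) - (704/15 - 32*sqrt(2)/5) = -72*sqrt(3)/5 + 32*sqrt(2)/5 + 6269/30.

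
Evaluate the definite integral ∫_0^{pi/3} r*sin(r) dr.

Integrate by parts once (u = r, dv = sin(r) dr).
An antiderivative is F(r) = -r*cos(r) + sin(r).
Then F(pi/3) - F(0) = (-pi/6 + sqrt(3)/2) - (0) = -pi/6 + sqrt(3)/2.

-pi/6 + sqrt(3)/2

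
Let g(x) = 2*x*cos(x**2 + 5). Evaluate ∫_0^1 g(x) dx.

sin(6) - sin(5)

Let u = x**2 + 5, so du = 2*x dx. When x = 0, u = 5; when x = 1, u = 6.
The integral becomes ∫ cos(u) du from 5 to 6, with antiderivative sin(u).
Back in x: F(x) = sin(x**2 + 5).
Then F(1) - F(0) = (sin(6)) - (sin(5)) = sin(6) - sin(5).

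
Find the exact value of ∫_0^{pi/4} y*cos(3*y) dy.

-1/9 - sqrt(2)/18 + sqrt(2)*pi/24

Integrate by parts once (u = y, dv = cos(3*y) dy).
An antiderivative is F(y) = y*sin(3*y)/3 + cos(3*y)/9.
Then F(pi/4) - F(0) = (sqrt(2)*(-4 + 3*pi)/72) - (1/9) = -1/9 - sqrt(2)/18 + sqrt(2)*pi/24.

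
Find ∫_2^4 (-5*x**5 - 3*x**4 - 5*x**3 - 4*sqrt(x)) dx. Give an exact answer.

-64148/15 + 16*sqrt(2)/3

By the power rule, an antiderivative is F(x) = -5*x**6/6 - 3*x**5/5 - 5*x**4/4 - 8*x**(3/2)/3.
Then F(4) - F(2) = (-65536/15) - (-1388/15 - 16*sqrt(2)/3) = -64148/15 + 16*sqrt(2)/3.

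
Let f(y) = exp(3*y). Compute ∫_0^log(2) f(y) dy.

7/3

Let u = exp(y), so du = exp(y) dy. When y = 0, u = 1; when y = log(2), u = 2.
The integral becomes ∫ u**2 du from 1 to 2, with antiderivative u**3/3.
Back in y: F(y) = exp(3*y)/3.
Then F(log(2)) - F(0) = (8/3) - (1/3) = 7/3.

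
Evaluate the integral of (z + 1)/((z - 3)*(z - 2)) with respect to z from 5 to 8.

-7*log(2) + 4*log(5)

Factor the denominator: z**2 - 5*z + 6 = (z - 2)(z - 3).
Partial fractions: (z + 1)/((z - 3)*(z - 2)) = -3/(z - 2) + 4/(z - 3).
An antiderivative is F(z) = 4*log(z - 3) - 3*log(z - 2).
Then F(8) - F(5) = (-3*log(3) - 3*log(2) + 4*log(5)) - (log(16/27)) = -7*log(2) + 4*log(5).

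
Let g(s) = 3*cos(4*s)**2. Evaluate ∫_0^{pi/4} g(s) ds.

Use the identity cos^2(4*s) = (1 + cos(8*s))/2.
An antiderivative is F(s) = 3*s/2 + 3*sin(8*s)/16.
Then F(pi/4) - F(0) = (3*pi/8) - (0) = 3*pi/8.

3*pi/8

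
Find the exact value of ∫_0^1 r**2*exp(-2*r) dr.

Integrate by parts twice (u = r^2, dv = exp(-2*r) dr).
An antiderivative is F(r) = (-2*r**2 - 2*r - 1)*exp(-2*r)/4.
Then F(1) - F(0) = (-5*exp(-2)/4) - (-1/4) = (-5 + exp(2))*exp(-2)/4.

(-5 + exp(2))*exp(-2)/4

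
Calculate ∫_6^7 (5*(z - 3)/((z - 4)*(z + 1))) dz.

-4*log(7) + log(3) + 11*log(2)

Factor the denominator: z**2 - 3*z - 4 = (z + 1)(z - 4).
Partial fractions: 5*(z - 3)/((z - 4)*(z + 1)) = 4/(z + 1) + 1/(z - 4).
An antiderivative is F(z) = log(z - 4) + 4*log(z + 1).
Then F(7) - F(6) = (log(3) + 12*log(2)) - (log(2) + 4*log(7)) = -4*log(7) + log(3) + 11*log(2).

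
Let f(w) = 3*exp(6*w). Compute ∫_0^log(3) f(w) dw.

364

Let u = exp(w), so du = exp(w) dw. When w = 0, u = 1; when w = log(3), u = 3.
The integral becomes 3·∫ u**5 du from 1 to 3, with antiderivative u**6/2.
Back in w: F(w) = exp(6*w)/2.
Then F(log(3)) - F(0) = (729/2) - (1/2) = 364.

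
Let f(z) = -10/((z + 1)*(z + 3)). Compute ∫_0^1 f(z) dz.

Factor the denominator: z**2 + 4*z + 3 = (z + 3)(z + 1).
Partial fractions: -10/((z + 1)*(z + 3)) = 5/(z + 3) - 5/(z + 1).
An antiderivative is F(z) = -5*log(z + 1) + 5*log(z + 3).
Then F(1) - F(0) = (log(32)) - (5*log(3)) = -5*log(3) + 5*log(2).

-5*log(3) + 5*log(2)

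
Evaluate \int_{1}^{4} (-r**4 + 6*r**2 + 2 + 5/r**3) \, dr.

By the power rule, an antiderivative is F(r) = -r**5/5 + 2*r**3 + 2*r - 5/(2*r**2).
Then F(4) - F(1) = (-11033/160) - (13/10) = -11241/160.

-11241/160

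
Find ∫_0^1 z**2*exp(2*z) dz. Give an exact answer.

-1/4 + exp(2)/4

Integrate by parts twice (u = z^2, dv = exp(2*z) dz).
An antiderivative is F(z) = (2*z**2 - 2*z + 1)*exp(2*z)/4.
Then F(1) - F(0) = (exp(2)/4) - (1/4) = -1/4 + exp(2)/4.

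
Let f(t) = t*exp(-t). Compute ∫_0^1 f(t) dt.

Integrate by parts once (u = t, dv = exp(-t) dt).
An antiderivative is F(t) = (-t - 1)*exp(-t).
Then F(1) - F(0) = (-2*exp(-1)) - (-1) = 1 - 2*exp(-1).

1 - 2*exp(-1)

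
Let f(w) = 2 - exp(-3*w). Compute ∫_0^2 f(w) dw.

An antiderivative is F(w) = 2*w + exp(-3*w)/3.
Then F(2) - F(0) = (exp(-6)/3 + 4) - (1/3) = exp(-6)/3 + 11/3.

exp(-6)/3 + 11/3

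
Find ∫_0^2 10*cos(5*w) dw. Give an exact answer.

Let u = 5*w, so du = 5 dw. When w = 0, u = 0; when w = 2, u = 10.
The integral becomes 2·∫ cos(u) du from 0 to 10, with antiderivative 2*sin(u).
Back in w: F(w) = 2*sin(5*w).
Then F(2) - F(0) = (2*sin(10)) - (0) = 2*sin(10).

2*sin(10)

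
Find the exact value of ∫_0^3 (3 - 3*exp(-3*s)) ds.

exp(-9) + 8

An antiderivative is F(s) = 3*s + exp(-3*s).
Then F(3) - F(0) = (exp(-9) + 9) - (1) = exp(-9) + 8.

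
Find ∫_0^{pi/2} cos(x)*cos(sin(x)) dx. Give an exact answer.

Let u = sin(x), so du = cos(x) dx. When x = 0, u = 0; when x = pi/2, u = 1.
The integral becomes ∫ cos(u) du from 0 to 1, with antiderivative sin(u).
Back in x: F(x) = sin(sin(x)).
Then F(pi/2) - F(0) = (sin(1)) - (0) = sin(1).

sin(1)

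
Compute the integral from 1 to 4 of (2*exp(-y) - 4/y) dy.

-8*log(2) - 2*exp(-4) + 2*exp(-1)

An antiderivative is F(y) = -4*log(y) - 2*exp(-y).
Then F(4) - F(1) = (-8*log(2) - 2*exp(-4)) - (-2*exp(-1)) = -8*log(2) - 2*exp(-4) + 2*exp(-1).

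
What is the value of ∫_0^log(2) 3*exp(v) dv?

An antiderivative is F(v) = 3*exp(v).
Then F(log(2)) - F(0) = (6) - (3) = 3.

3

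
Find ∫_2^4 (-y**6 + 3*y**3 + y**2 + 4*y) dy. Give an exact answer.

-44092/21

By the power rule, an antiderivative is F(y) = -y**7/7 + 3*y**4/4 + y**3/3 + 2*y**2.
Then F(4) - F(2) = (-44000/21) - (92/21) = -44092/21.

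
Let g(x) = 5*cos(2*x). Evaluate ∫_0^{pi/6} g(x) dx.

5*sqrt(3)/4

An antiderivative is F(x) = 5*sin(2*x)/2.
Then F(pi/6) - F(0) = (5*sqrt(3)/4) - (0) = 5*sqrt(3)/4.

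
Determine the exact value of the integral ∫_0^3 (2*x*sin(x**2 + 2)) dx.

cos(2) - cos(11)

Let u = x**2 + 2, so du = 2*x dx. When x = 0, u = 2; when x = 3, u = 11.
The integral becomes ∫ sin(u) du from 2 to 11, with antiderivative -cos(u).
Back in x: F(x) = -cos(x**2 + 2).
Then F(3) - F(0) = (-cos(11)) - (-cos(2)) = cos(2) - cos(11).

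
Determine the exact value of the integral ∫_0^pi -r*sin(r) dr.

Integrate by parts once (u = r, dv = -sin(r) dr).
An antiderivative is F(r) = r*cos(r) - sin(r).
Then F(pi) - F(0) = (-pi) - (0) = -pi.

-pi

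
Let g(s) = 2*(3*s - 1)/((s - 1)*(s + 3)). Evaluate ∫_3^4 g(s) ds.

-4*log(3) - 6*log(2) + 5*log(7)

Factor the denominator: s**2 + 2*s - 3 = (s + 3)(s - 1).
Partial fractions: 2*(3*s - 1)/((s - 1)*(s + 3)) = 5/(s + 3) + 1/(s - 1).
An antiderivative is F(s) = log(s - 1) + 5*log(s + 3).
Then F(4) - F(3) = (log(3) + 5*log(7)) - (6*log(2) + 5*log(3)) = -4*log(3) - 6*log(2) + 5*log(7).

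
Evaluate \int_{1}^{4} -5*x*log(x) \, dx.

75/4 - 80*log(2)

Integrate by parts once (u = ln x, dv = -5*x dx).
An antiderivative is F(x) = -5*x**2*(2*log(x) - 1)/4.
Then F(4) - F(1) = (20 - 80*log(2)) - (5/4) = 75/4 - 80*log(2).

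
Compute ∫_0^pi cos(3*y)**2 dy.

Use the identity cos^2(3*y) = (1 + cos(6*y))/2.
An antiderivative is F(y) = y/2 + sin(6*y)/12.
Then F(pi) - F(0) = (pi/2) - (0) = pi/2.

pi/2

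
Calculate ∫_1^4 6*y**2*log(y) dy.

Integrate by parts once (u = ln y, dv = 6*y**2 dy).
An antiderivative is F(y) = 2*y**3*(3*log(y) - 1)/3.
Then F(4) - F(1) = (-128/3 + 256*log(2)) - (-2/3) = -42 + 256*log(2).

-42 + 256*log(2)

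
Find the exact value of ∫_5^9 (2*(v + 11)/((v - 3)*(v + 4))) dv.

Factor the denominator: v**2 + v - 12 = (v + 4)(v - 3).
Partial fractions: 2*(v + 11)/((v - 3)*(v + 4)) = -2/(v + 4) + 4/(v - 3).
An antiderivative is F(v) = 4*log(v - 3) - 2*log(v + 4).
Then F(9) - F(5) = (-2*log(13) + 4*log(2) + 4*log(3)) - (log(16/81)) = -2*log(13) + 8*log(3).

-2*log(13) + 8*log(3)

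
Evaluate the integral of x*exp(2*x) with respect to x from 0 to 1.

1/4 + exp(2)/4

Integrate by parts once (u = x, dv = exp(2*x) dx).
An antiderivative is F(x) = (2*x - 1)*exp(2*x)/4.
Then F(1) - F(0) = (exp(2)/4) - (-1/4) = 1/4 + exp(2)/4.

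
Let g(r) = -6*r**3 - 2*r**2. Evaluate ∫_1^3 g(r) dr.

-412/3

By the power rule, an antiderivative is F(r) = -3*r**4/2 - 2*r**3/3.
Then F(3) - F(1) = (-279/2) - (-13/6) = -412/3.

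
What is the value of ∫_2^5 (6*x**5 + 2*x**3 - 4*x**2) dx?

By the power rule, an antiderivative is F(x) = x**6 + x**4/2 - 4*x**3/3.
Then F(5) - F(2) = (94625/6) - (184/3) = 31419/2.

31419/2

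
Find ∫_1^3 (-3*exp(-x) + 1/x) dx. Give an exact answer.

An antiderivative is F(x) = log(x) + 3*exp(-x).
Then F(3) - F(1) = (3*exp(-3) + log(3)) - (3*exp(-1)) = -3*exp(-1) + 3*exp(-3) + log(3).

-3*exp(-1) + 3*exp(-3) + log(3)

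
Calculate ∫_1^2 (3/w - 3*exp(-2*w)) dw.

-3*exp(-2)/2 + 3*exp(-4)/2 + 3*log(2)

An antiderivative is F(w) = 3*log(w) + 3*exp(-2*w)/2.
Then F(2) - F(1) = (3*exp(-4)/2 + 3*log(2)) - (3*exp(-2)/2) = -3*exp(-2)/2 + 3*exp(-4)/2 + 3*log(2).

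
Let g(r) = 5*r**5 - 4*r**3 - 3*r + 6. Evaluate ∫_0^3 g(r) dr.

531

By the power rule, an antiderivative is F(r) = 5*r**6/6 - r**4 - 3*r**2/2 + 6*r.
Then F(3) - F(0) = (531) - (0) = 531.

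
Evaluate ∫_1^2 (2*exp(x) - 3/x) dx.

An antiderivative is F(x) = 2*exp(x) - 3*log(x).
Then F(2) - F(1) = (-log(8) + 2*exp(2)) - (2*exp(1)) = -2*exp(1) - log(8) + 2*exp(2).

-2*exp(1) - log(8) + 2*exp(2)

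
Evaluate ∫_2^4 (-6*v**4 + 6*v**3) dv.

By the power rule, an antiderivative is F(v) = -6*v**5/5 + 3*v**4/2.
Then F(4) - F(2) = (-4224/5) - (-72/5) = -4152/5.

-4152/5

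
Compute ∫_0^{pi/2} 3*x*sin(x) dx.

Integrate by parts once (u = x, dv = 3*sin(x) dx).
An antiderivative is F(x) = -3*x*cos(x) + 3*sin(x).
Then F(pi/2) - F(0) = (3) - (0) = 3.

3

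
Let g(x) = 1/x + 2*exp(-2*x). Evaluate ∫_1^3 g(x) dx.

An antiderivative is F(x) = log(x) - exp(-2*x).
Then F(3) - F(1) = (-exp(-6) + log(3)) - (-exp(-2)) = -exp(-6) + exp(-2) + log(3).

-exp(-6) + exp(-2) + log(3)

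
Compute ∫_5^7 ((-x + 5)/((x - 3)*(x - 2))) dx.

-3*log(5) + 2*log(2) + 3*log(3)

Factor the denominator: x**2 - 5*x + 6 = (x - 2)(x - 3).
Partial fractions: (-x + 5)/((x - 3)*(x - 2)) = -3/(x - 2) + 2/(x - 3).
An antiderivative is F(x) = 2*log(x - 3) - 3*log(x - 2).
Then F(7) - F(5) = (-3*log(5) + 4*log(2)) - (log(4/27)) = -3*log(5) + 2*log(2) + 3*log(3).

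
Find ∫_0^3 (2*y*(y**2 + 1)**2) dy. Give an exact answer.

Let u = y**2 + 1, so du = 2*y dy. When y = 0, u = 1; when y = 3, u = 10.
The integral becomes ∫ u**2 du from 1 to 10, with antiderivative u**3/3.
Back in y: F(y) = (y**2 + 1)**3/3.
Then F(3) - F(0) = (1000/3) - (1/3) = 333.

333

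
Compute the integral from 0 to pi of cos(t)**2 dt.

Use the identity cos^2(t) = (1 + cos(2*t))/2.
An antiderivative is F(t) = t/2 + sin(2*t)/4.
Then F(pi) - F(0) = (pi/2) - (0) = pi/2.

pi/2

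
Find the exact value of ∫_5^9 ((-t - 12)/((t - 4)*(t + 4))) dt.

-2*log(5) - 2*log(3) + log(13)

Factor the denominator: t**2 - 16 = (t + 4)(t - 4).
Partial fractions: (-t - 12)/((t - 4)*(t + 4)) = 1/(t + 4) - 2/(t - 4).
An antiderivative is F(t) = -2*log(t - 4) + log(t + 4).
Then F(9) - F(5) = (log(13/25)) - (log(9)) = -2*log(5) - 2*log(3) + log(13).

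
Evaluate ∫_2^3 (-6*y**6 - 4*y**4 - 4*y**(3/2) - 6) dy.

-67888/35 - 72*sqrt(3)/5 + 32*sqrt(2)/5

By the power rule, an antiderivative is F(y) = -6*y**7/7 - 8*y**(5/2)/5 - 4*y**5/5 - 6*y.
Then F(3) - F(2) = (-73044/35 - 72*sqrt(3)/5) - (-5156/35 - 32*sqrt(2)/5) = -67888/35 - 72*sqrt(3)/5 + 32*sqrt(2)/5.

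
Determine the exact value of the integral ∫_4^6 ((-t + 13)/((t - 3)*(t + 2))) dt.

-6*log(2) + 5*log(3)

Factor the denominator: t**2 - t - 6 = (t + 2)(t - 3).
Partial fractions: (-t + 13)/((t - 3)*(t + 2)) = -3/(t + 2) + 2/(t - 3).
An antiderivative is F(t) = 2*log(t - 3) - 3*log(t + 2).
Then F(6) - F(4) = (-9*log(2) + 2*log(3)) - (-3*log(3) - 3*log(2)) = -6*log(2) + 5*log(3).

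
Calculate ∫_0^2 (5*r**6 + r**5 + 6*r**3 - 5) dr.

2438/21

By the power rule, an antiderivative is F(r) = 5*r**7/7 + r**6/6 + 3*r**4/2 - 5*r.
Then F(2) - F(0) = (2438/21) - (0) = 2438/21.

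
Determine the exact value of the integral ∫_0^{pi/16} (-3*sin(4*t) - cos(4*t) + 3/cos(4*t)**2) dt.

An antiderivative is F(t) = -sin(4*t)/4 + 3*cos(4*t)/4 + 3*tan(4*t)/4.
Then F(pi/16) - F(0) = (sqrt(2)/4 + 3/4) - (3/4) = sqrt(2)/4.

sqrt(2)/4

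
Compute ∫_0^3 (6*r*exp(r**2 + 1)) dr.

-3*exp(1)*(1 - exp(9))

Let u = r**2 + 1, so du = 2*r dr. When r = 0, u = 1; when r = 3, u = 10.
The integral becomes 3·∫ exp(u) du from 1 to 10, with antiderivative 3*exp(u).
Back in r: F(r) = 3*exp(r**2 + 1).
Then F(3) - F(0) = (3*exp(10)) - (3*exp(1)) = -3*exp(1)*(1 - exp(9)).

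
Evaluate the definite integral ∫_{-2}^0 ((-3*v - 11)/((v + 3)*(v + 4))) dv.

Factor the denominator: v**2 + 7*v + 12 = (v + 4)(v + 3).
Partial fractions: (-3*v - 11)/((v + 3)*(v + 4)) = -1/(v + 4) - 2/(v + 3).
An antiderivative is F(v) = -2*log(v + 3) - log(v + 4).
Then F(0) - F(-2) = (-log(36)) - (-log(2)) = -log(18).

-log(18)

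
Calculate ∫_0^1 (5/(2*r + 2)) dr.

5*log(2)/2

An antiderivative is F(r) = 5*log(2*r + 2)/2.
Then F(1) - F(0) = (log(32)) - (5*log(2)/2) = 5*log(2)/2.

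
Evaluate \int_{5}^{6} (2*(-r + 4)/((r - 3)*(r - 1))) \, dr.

Factor the denominator: r**2 - 4*r + 3 = (r - 1)(r - 3).
Partial fractions: 2*(-r + 4)/((r - 3)*(r - 1)) = -3/(r - 1) + 1/(r - 3).
An antiderivative is F(r) = log(r - 3) - 3*log(r - 1).
Then F(6) - F(5) = (-3*log(5) + log(3)) - (-log(32)) = -3*log(5) + log(3) + 5*log(2).

-3*log(5) + log(3) + 5*log(2)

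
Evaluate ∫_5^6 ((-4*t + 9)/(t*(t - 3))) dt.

Factor the denominator: t**2 - 3*t = t(t - 3).
Partial fractions: (-4*t + 9)/(t*(t - 3)) = -3/t - 1/(t - 3).
An antiderivative is F(t) = -3*log(t) - log(t - 3).
Then F(6) - F(5) = (-4*log(3) - 3*log(2)) - (-3*log(5) - log(2)) = -4*log(3) - 2*log(2) + 3*log(5).

-4*log(3) - 2*log(2) + 3*log(5)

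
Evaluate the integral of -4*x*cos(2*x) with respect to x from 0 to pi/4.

1 - pi/2

Integrate by parts once (u = x, dv = -4*cos(2*x) dx).
An antiderivative is F(x) = -2*x*sin(2*x) - cos(2*x).
Then F(pi/4) - F(0) = (-pi/2) - (-1) = 1 - pi/2.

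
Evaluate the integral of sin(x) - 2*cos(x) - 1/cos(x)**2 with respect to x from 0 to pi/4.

-3*sqrt(2)/2

An antiderivative is F(x) = -2*sin(x) - cos(x) - tan(x).
Then F(pi/4) - F(0) = (-3*sqrt(2)/2 - 1) - (-1) = -3*sqrt(2)/2.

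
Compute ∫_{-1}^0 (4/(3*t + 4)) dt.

An antiderivative is F(t) = 4*log(3*t + 4)/3.
Then F(0) - F(-1) = (8*log(2)/3) - (0) = 8*log(2)/3.

8*log(2)/3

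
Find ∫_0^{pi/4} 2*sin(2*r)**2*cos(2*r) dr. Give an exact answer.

1/3

Let u = sin(2*r), so du = 2*cos(2*r) dr. When r = 0, u = 0; when r = pi/4, u = 1.
The integral becomes ∫ u**2 du from 0 to 1, with antiderivative u**3/3.
Back in r: F(r) = sin(2*r)**3/3.
Then F(pi/4) - F(0) = (1/3) - (0) = 1/3.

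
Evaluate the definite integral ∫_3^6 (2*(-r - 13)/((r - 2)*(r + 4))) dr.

Factor the denominator: r**2 + 2*r - 8 = (r + 4)(r - 2).
Partial fractions: 2*(-r - 13)/((r - 2)*(r + 4)) = 3/(r + 4) - 5/(r - 2).
An antiderivative is F(r) = -5*log(r - 2) + 3*log(r + 4).
Then F(6) - F(3) = (-7*log(2) + 3*log(5)) - (3*log(7)) = -3*log(7) - 7*log(2) + 3*log(5).

-3*log(7) - 7*log(2) + 3*log(5)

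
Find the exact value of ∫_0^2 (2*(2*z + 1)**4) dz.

3124/5

Let u = 2*z + 1, so du = 2 dz. When z = 0, u = 1; when z = 2, u = 5.
The integral becomes ∫ u**4 du from 1 to 5, with antiderivative u**5/5.
Back in z: F(z) = (2*z + 1)**5/5.
Then F(2) - F(0) = (625) - (1/5) = 3124/5.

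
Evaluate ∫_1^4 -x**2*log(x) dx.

7 - 128*log(2)/3

Integrate by parts once (u = ln x, dv = -x**2 dx).
An antiderivative is F(x) = -x**3*(3*log(x) - 1)/9.
Then F(4) - F(1) = (64/9 - 128*log(2)/3) - (1/9) = 7 - 128*log(2)/3.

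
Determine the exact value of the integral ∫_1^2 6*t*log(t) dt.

Integrate by parts once (u = ln t, dv = 6*t dt).
An antiderivative is F(t) = 3*t**2*(2*log(t) - 1)/2.
Then F(2) - F(1) = (-6 + 12*log(2)) - (-3/2) = -9/2 + 12*log(2).

-9/2 + 12*log(2)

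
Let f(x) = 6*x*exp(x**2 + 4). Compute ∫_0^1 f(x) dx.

Let u = x**2 + 4, so du = 2*x dx. When x = 0, u = 4; when x = 1, u = 5.
The integral becomes 3·∫ exp(u) du from 4 to 5, with antiderivative 3*exp(u).
Back in x: F(x) = 3*exp(x**2 + 4).
Then F(1) - F(0) = (3*exp(5)) - (3*exp(4)) = -3*(1 - exp(1))*exp(4).

-3*(1 - exp(1))*exp(4)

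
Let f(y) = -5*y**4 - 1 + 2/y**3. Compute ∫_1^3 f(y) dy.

By the power rule, an antiderivative is F(y) = -y**5 - y - 1/y**2.
Then F(3) - F(1) = (-2215/9) - (-3) = -2188/9.

-2188/9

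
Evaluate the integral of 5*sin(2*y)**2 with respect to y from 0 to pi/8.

-5/8 + 5*pi/16

Use the identity sin^2(2*y) = (1 - cos(4*y))/2.
An antiderivative is F(y) = 5*y/2 - 5*sin(4*y)/8.
Then F(pi/8) - F(0) = (-5/8 + 5*pi/16) - (0) = -5/8 + 5*pi/16.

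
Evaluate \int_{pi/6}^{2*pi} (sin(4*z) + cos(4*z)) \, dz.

An antiderivative is F(z) = sin(4*z)/4 - cos(4*z)/4.
Then F(2*pi) - F(pi/6) = (-1/4) - (1/8 + sqrt(3)/8) = -3/8 - sqrt(3)/8.

-3/8 - sqrt(3)/8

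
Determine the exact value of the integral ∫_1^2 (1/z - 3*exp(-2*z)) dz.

-3*exp(-2)/2 + 3*exp(-4)/2 + log(2)

An antiderivative is F(z) = log(z) + 3*exp(-2*z)/2.
Then F(2) - F(1) = (3*exp(-4)/2 + log(2)) - (3*exp(-2)/2) = -3*exp(-2)/2 + 3*exp(-4)/2 + log(2).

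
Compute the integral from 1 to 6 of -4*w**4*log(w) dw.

1244 - 31104*log(6)/5

Integrate by parts once (u = ln w, dv = -4*w**4 dw).
An antiderivative is F(w) = -4*w**5*(5*log(w) - 1)/25.
Then F(6) - F(1) = (31104/25 - 31104*log(6)/5) - (4/25) = 1244 - 31104*log(6)/5.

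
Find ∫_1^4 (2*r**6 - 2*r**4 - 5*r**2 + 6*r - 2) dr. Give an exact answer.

By the power rule, an antiderivative is F(r) = 2*r**7/7 - 2*r**5/5 - 5*r**3/3 + 3*r**2 - 2*r.
Then F(4) - F(1) = (441512/105) - (-82/105) = 147198/35.

147198/35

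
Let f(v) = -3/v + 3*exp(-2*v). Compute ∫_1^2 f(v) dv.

An antiderivative is F(v) = -3*log(v) - 3*exp(-2*v)/2.
Then F(2) - F(1) = (-3*log(2) - 3*exp(-4)/2) - (-3*exp(-2)/2) = -3*log(2) - 3*exp(-4)/2 + 3*exp(-2)/2.

-3*log(2) - 3*exp(-4)/2 + 3*exp(-2)/2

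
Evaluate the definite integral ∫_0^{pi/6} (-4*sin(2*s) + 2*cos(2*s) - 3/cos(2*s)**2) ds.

An antiderivative is F(s) = sin(2*s) + 2*cos(2*s) - 3*tan(2*s)/2.
Then F(pi/6) - F(0) = (1 - sqrt(3)) - (2) = -sqrt(3) - 1.

-sqrt(3) - 1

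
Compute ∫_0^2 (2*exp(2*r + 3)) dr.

-exp(3) + exp(7)

Let u = 2*r + 3, so du = 2 dr. When r = 0, u = 3; when r = 2, u = 7.
The integral becomes ∫ exp(u) du from 3 to 7, with antiderivative exp(u).
Back in r: F(r) = exp(2*r + 3).
Then F(2) - F(0) = (exp(7)) - (exp(3)) = -exp(3) + exp(7).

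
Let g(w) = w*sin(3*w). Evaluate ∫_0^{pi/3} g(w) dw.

Integrate by parts once (u = w, dv = sin(3*w) dw).
An antiderivative is F(w) = -w*cos(3*w)/3 + sin(3*w)/9.
Then F(pi/3) - F(0) = (pi/9) - (0) = pi/9.

pi/9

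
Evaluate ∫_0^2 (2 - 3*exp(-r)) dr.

An antiderivative is F(r) = 2*r + 3*exp(-r).
Then F(2) - F(0) = (3*exp(-2) + 4) - (3) = 3*exp(-2) + 1.

3*exp(-2) + 1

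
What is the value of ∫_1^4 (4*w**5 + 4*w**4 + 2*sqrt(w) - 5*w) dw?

By the power rule, an antiderivative is F(w) = 2*w**6/3 + 4*w**5/5 + 4*w**(3/2)/3 - 5*w**2/2.
Then F(4) - F(1) = (52808/15) - (3/10) = 105607/30.

105607/30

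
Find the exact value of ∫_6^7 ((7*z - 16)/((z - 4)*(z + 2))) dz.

Factor the denominator: z**2 - 2*z - 8 = (z + 2)(z - 4).
Partial fractions: (7*z - 16)/((z - 4)*(z + 2)) = 5/(z + 2) + 2/(z - 4).
An antiderivative is F(z) = 2*log(z - 4) + 5*log(z + 2).
Then F(7) - F(6) = (12*log(3)) - (17*log(2)) = -17*log(2) + 12*log(3).

-17*log(2) + 12*log(3)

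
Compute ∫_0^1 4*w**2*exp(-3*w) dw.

Integrate by parts twice (u = w^2, dv = 4*exp(-3*w) dw).
An antiderivative is F(w) = (-36*w**2 - 24*w - 8)*exp(-3*w)/27.
Then F(1) - F(0) = (-68*exp(-3)/27) - (-8/27) = 8/27 - 68*exp(-3)/27.

8/27 - 68*exp(-3)/27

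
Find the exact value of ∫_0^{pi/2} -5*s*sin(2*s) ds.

-5*pi/4

Integrate by parts once (u = s, dv = -5*sin(2*s) ds).
An antiderivative is F(s) = 5*s*cos(2*s)/2 - 5*sin(2*s)/4.
Then F(pi/2) - F(0) = (-5*pi/4) - (0) = -5*pi/4.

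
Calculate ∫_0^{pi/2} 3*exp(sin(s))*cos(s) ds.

-3 + 3*E

Let u = sin(s), so du = cos(s) ds. When s = 0, u = 0; when s = pi/2, u = 1.
The integral becomes 3·∫ exp(u) du from 0 to 1, with antiderivative 3*exp(u).
Back in s: F(s) = 3*exp(sin(s)).
Then F(pi/2) - F(0) = (3*E) - (3) = -3 + 3*E.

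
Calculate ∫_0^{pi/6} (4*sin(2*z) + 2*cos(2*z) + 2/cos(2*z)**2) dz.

1 + 3*sqrt(3)/2

An antiderivative is F(z) = sin(2*z) - 2*cos(2*z) + tan(2*z).
Then F(pi/6) - F(0) = (-1 + 3*sqrt(3)/2) - (-2) = 1 + 3*sqrt(3)/2.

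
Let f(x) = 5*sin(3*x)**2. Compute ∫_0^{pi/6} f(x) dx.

Use the identity sin^2(3*x) = (1 - cos(6*x))/2.
An antiderivative is F(x) = 5*x/2 - 5*sin(6*x)/12.
Then F(pi/6) - F(0) = (5*pi/12) - (0) = 5*pi/12.

5*pi/12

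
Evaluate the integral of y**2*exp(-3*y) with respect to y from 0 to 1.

2/27 - 17*exp(-3)/27

Integrate by parts twice (u = y^2, dv = exp(-3*y) dy).
An antiderivative is F(y) = (-9*y**2 - 6*y - 2)*exp(-3*y)/27.
Then F(1) - F(0) = (-17*exp(-3)/27) - (-2/27) = 2/27 - 17*exp(-3)/27.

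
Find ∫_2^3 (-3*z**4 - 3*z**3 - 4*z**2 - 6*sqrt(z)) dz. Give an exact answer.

By the power rule, an antiderivative is F(z) = -3*z**5/5 - 3*z**4/4 - 4*z**(3/2) - 4*z**3/3.
Then F(3) - F(2) = (-4851/20 - 12*sqrt(3)) - (-628/15 - 8*sqrt(2)) = -12041/60 - 12*sqrt(3) + 8*sqrt(2).

-12041/60 - 12*sqrt(3) + 8*sqrt(2)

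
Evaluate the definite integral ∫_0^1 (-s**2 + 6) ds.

By the power rule, an antiderivative is F(s) = -s**3/3 + 6*s.
Then F(1) - F(0) = (17/3) - (0) = 17/3.

17/3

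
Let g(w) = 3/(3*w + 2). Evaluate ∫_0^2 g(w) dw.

An antiderivative is F(w) = log(3*w + 2).
Then F(2) - F(0) = (log(8)) - (log(2)) = log(4).

log(4)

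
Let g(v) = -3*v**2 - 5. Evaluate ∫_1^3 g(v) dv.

-36

By the power rule, an antiderivative is F(v) = -v**3 - 5*v.
Then F(3) - F(1) = (-42) - (-6) = -36.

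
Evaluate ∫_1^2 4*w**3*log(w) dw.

-15/4 + 16*log(2)

Integrate by parts once (u = ln w, dv = 4*w**3 dw).
An antiderivative is F(w) = w**4*(4*log(w) - 1)/4.
Then F(2) - F(1) = (-4 + 16*log(2)) - (-1/4) = -15/4 + 16*log(2).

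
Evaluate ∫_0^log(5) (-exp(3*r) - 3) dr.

-124/3 - 3*log(5)

An antiderivative is F(r) = -exp(3*r)/3 - 3*r.
Then F(log(5)) - F(0) = (-125/3 - 3*log(5)) - (-1/3) = -124/3 - 3*log(5).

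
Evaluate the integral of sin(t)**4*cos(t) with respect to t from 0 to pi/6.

1/160

Let u = sin(t), so du = cos(t) dt. When t = 0, u = 0; when t = pi/6, u = 1/2.
The integral becomes ∫ u**4 du from 0 to 1/2, with antiderivative u**5/5.
Back in t: F(t) = sin(t)**5/5.
Then F(pi/6) - F(0) = (1/160) - (0) = 1/160.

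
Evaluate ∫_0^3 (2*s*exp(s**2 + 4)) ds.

-exp(4) + exp(13)

Let u = s**2 + 4, so du = 2*s ds. When s = 0, u = 4; when s = 3, u = 13.
The integral becomes ∫ exp(u) du from 4 to 13, with antiderivative exp(u).
Back in s: F(s) = exp(s**2 + 4).
Then F(3) - F(0) = (exp(13)) - (exp(4)) = -exp(4) + exp(13).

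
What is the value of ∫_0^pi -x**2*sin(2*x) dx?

Integrate by parts twice (u = x^2, dv = -sin(2*x) dx).
An antiderivative is F(x) = x**2*cos(2*x)/2 - x*sin(2*x)/2 - cos(2*x)/4.
Then F(pi) - F(0) = (-1/4 + pi**2/2) - (-1/4) = pi**2/2.

pi**2/2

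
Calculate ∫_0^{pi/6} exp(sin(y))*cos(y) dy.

-1 + exp(1/2)

Let u = sin(y), so du = cos(y) dy. When y = 0, u = 0; when y = pi/6, u = 1/2.
The integral becomes ∫ exp(u) du from 0 to 1/2, with antiderivative exp(u).
Back in y: F(y) = exp(sin(y)).
Then F(pi/6) - F(0) = (exp(1/2)) - (1) = -1 + exp(1/2).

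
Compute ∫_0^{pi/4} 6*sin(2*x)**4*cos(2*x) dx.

3/5

Let u = sin(2*x), so du = 2*cos(2*x) dx. When x = 0, u = 0; when x = pi/4, u = 1.
The integral becomes 3·∫ u**4 du from 0 to 1, with antiderivative 3*u**5/5.
Back in x: F(x) = 3*sin(2*x)**5/5.
Then F(pi/4) - F(0) = (3/5) - (0) = 3/5.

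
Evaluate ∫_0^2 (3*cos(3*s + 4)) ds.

Let u = 3*s + 4, so du = 3 ds. When s = 0, u = 4; when s = 2, u = 10.
The integral becomes ∫ cos(u) du from 4 to 10, with antiderivative sin(u).
Back in s: F(s) = sin(3*s + 4).
Then F(2) - F(0) = (sin(10)) - (sin(4)) = sin(10) - sin(4).

sin(10) - sin(4)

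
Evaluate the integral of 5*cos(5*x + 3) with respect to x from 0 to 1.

Let u = 5*x + 3, so du = 5 dx. When x = 0, u = 3; when x = 1, u = 8.
The integral becomes ∫ cos(u) du from 3 to 8, with antiderivative sin(u).
Back in x: F(x) = sin(5*x + 3).
Then F(1) - F(0) = (sin(8)) - (sin(3)) = -sin(3) + sin(8).

-sin(3) + sin(8)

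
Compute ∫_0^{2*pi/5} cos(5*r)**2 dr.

pi/5

Use the identity cos^2(5*r) = (1 + cos(10*r))/2.
An antiderivative is F(r) = r/2 + sin(10*r)/20.
Then F(2*pi/5) - F(0) = (pi/5) - (0) = pi/5.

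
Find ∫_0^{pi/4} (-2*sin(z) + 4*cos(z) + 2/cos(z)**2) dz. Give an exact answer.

An antiderivative is F(z) = 4*sin(z) + 2*cos(z) + 2*tan(z).
Then F(pi/4) - F(0) = (2 + 3*sqrt(2)) - (2) = 3*sqrt(2).

3*sqrt(2)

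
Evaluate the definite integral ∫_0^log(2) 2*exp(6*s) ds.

21

Let u = exp(s), so du = exp(s) ds. When s = 0, u = 1; when s = log(2), u = 2.
The integral becomes 2·∫ u**5 du from 1 to 2, with antiderivative u**6/3.
Back in s: F(s) = exp(6*s)/3.
Then F(log(2)) - F(0) = (64/3) - (1/3) = 21.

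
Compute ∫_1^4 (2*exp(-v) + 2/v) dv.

An antiderivative is F(v) = 2*log(v) - 2*exp(-v).
Then F(4) - F(1) = (-2*exp(-4) + 4*log(2)) - (-2*exp(-1)) = -2*exp(-4) + 2*exp(-1) + 4*log(2).

-2*exp(-4) + 2*exp(-1) + 4*log(2)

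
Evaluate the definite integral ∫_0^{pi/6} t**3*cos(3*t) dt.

-pi/27 + pi**3/648 + 2/27

Integrate by parts 3 times (u = t^3, dv = cos(3*t) dt).
An antiderivative is F(t) = t**3*sin(3*t)/3 + t**2*cos(3*t)/3 - 2*t*sin(3*t)/9 - 2*cos(3*t)/27.
Then F(pi/6) - F(0) = (pi*(-24 + pi**2)/648) - (-2/27) = -pi/27 + pi**3/648 + 2/27.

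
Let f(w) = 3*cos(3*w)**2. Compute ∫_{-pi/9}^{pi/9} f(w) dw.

Use the identity cos^2(3*w) = (1 + cos(6*w))/2.
An antiderivative is F(w) = 3*w/2 + sin(6*w)/4.
Then F(pi/9) - F(-pi/9) = (sqrt(3)/8 + pi/6) - (-pi/6 - sqrt(3)/8) = sqrt(3)/4 + pi/3.

sqrt(3)/4 + pi/3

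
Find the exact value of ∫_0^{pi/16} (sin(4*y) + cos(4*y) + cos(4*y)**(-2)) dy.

An antiderivative is F(y) = sin(4*y)/4 - cos(4*y)/4 + tan(4*y)/4.
Then F(pi/16) - F(0) = (1/4) - (-1/4) = 1/2.

1/2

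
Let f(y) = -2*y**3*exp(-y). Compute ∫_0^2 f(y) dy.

Integrate by parts 3 times (u = y^3, dv = -2*exp(-y) dy).
An antiderivative is F(y) = (2*y**3 + 6*y**2 + 12*y + 12)*exp(-y).
Then F(2) - F(0) = (76*exp(-2)) - (12) = -12 + 76*exp(-2).

-12 + 76*exp(-2)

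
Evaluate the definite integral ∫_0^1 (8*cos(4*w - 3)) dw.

Let u = 4*w - 3, so du = 4 dw. When w = 0, u = -3; when w = 1, u = 1.
The integral becomes 2·∫ cos(u) du from -3 to 1, with antiderivative 2*sin(u).
Back in w: F(w) = 2*sin(4*w - 3).
Then F(1) - F(0) = (2*sin(1)) - (-2*sin(3)) = 2*sin(3) + 2*sin(1).

2*sin(3) + 2*sin(1)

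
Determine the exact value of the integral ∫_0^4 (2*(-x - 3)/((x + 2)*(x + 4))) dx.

Factor the denominator: x**2 + 6*x + 8 = (x + 4)(x + 2).
Partial fractions: 2*(-x - 3)/((x + 2)*(x + 4)) = -1/(x + 4) - 1/(x + 2).
An antiderivative is F(x) = -log(x + 2) - log(x + 4).
Then F(4) - F(0) = (-log(48)) - (-log(8)) = -log(6).

-log(6)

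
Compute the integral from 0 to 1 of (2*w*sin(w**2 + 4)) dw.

cos(4) - cos(5)

Let u = w**2 + 4, so du = 2*w dw. When w = 0, u = 4; when w = 1, u = 5.
The integral becomes ∫ sin(u) du from 4 to 5, with antiderivative -cos(u).
Back in w: F(w) = -cos(w**2 + 4).
Then F(1) - F(0) = (-cos(5)) - (-cos(4)) = cos(4) - cos(5).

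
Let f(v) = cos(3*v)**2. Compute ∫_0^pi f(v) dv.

Use the identity cos^2(3*v) = (1 + cos(6*v))/2.
An antiderivative is F(v) = v/2 + sin(6*v)/12.
Then F(pi) - F(0) = (pi/2) - (0) = pi/2.

pi/2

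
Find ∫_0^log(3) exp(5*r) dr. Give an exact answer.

Let u = exp(r), so du = exp(r) dr. When r = 0, u = 1; when r = log(3), u = 3.
The integral becomes ∫ u**4 du from 1 to 3, with antiderivative u**5/5.
Back in r: F(r) = exp(5*r)/5.
Then F(log(3)) - F(0) = (243/5) - (1/5) = 242/5.

242/5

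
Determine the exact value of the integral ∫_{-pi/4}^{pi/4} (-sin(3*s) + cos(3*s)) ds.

sqrt(2)/3

An antiderivative is F(s) = sin(3*s)/3 + cos(3*s)/3.
Then F(pi/4) - F(-pi/4) = (0) - (-sqrt(2)/3) = sqrt(2)/3.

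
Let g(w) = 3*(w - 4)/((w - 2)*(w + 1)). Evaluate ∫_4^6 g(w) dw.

-5*log(5) - 2*log(2) + 5*log(7)

Factor the denominator: w**2 - w - 2 = (w + 1)(w - 2).
Partial fractions: 3*(w - 4)/((w - 2)*(w + 1)) = 5/(w + 1) - 2/(w - 2).
An antiderivative is F(w) = -2*log(w - 2) + 5*log(w + 1).
Then F(6) - F(4) = (-4*log(2) + 5*log(7)) - (-2*log(2) + 5*log(5)) = -5*log(5) - 2*log(2) + 5*log(7).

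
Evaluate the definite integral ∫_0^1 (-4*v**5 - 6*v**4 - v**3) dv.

By the power rule, an antiderivative is F(v) = -2*v**6/3 - 6*v**5/5 - v**4/4.
Then F(1) - F(0) = (-127/60) - (0) = -127/60.

-127/60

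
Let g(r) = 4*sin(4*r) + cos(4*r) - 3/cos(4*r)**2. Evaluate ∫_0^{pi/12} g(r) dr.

An antiderivative is F(r) = sin(4*r)/4 - cos(4*r) - 3*tan(4*r)/4.
Then F(pi/12) - F(0) = (-5*sqrt(3)/8 - 1/2) - (-1) = 1/2 - 5*sqrt(3)/8.

1/2 - 5*sqrt(3)/8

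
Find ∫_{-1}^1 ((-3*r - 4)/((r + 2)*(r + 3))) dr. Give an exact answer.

log(9/32)

Factor the denominator: r**2 + 5*r + 6 = (r + 3)(r + 2).
Partial fractions: (-3*r - 4)/((r + 2)*(r + 3)) = -5/(r + 3) + 2/(r + 2).
An antiderivative is F(r) = 2*log(r + 2) - 5*log(r + 3).
Then F(1) - F(-1) = (-10*log(2) + 2*log(3)) - (-log(32)) = log(9/32).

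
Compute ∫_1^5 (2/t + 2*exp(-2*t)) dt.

-exp(-10) + exp(-2) + 2*log(5)

An antiderivative is F(t) = 2*log(t) - exp(-2*t).
Then F(5) - F(1) = (-exp(-10) + 2*log(5)) - (-exp(-2)) = -exp(-10) + exp(-2) + 2*log(5).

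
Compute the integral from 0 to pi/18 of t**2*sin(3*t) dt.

Integrate by parts twice (u = t^2, dv = sin(3*t) dt).
An antiderivative is F(t) = -t**2*cos(3*t)/3 + 2*t*sin(3*t)/9 + 2*cos(3*t)/27.
Then F(pi/18) - F(0) = (-sqrt(3)*pi**2/1944 + pi/162 + sqrt(3)/27) - (2/27) = -2/27 - sqrt(3)*pi**2/1944 + pi/162 + sqrt(3)/27.

-2/27 - sqrt(3)*pi**2/1944 + pi/162 + sqrt(3)/27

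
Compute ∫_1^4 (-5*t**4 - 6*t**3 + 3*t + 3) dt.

-1374

By the power rule, an antiderivative is F(t) = -t**5 - 3*t**4/2 + 3*t**2/2 + 3*t.
Then F(4) - F(1) = (-1372) - (2) = -1374.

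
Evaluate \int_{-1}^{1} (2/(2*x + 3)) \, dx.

log(5)

An antiderivative is F(x) = log(2*x + 3).
Then F(1) - F(-1) = (log(5)) - (0) = log(5).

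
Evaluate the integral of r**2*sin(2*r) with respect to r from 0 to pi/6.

Integrate by parts twice (u = r^2, dv = sin(2*r) dr).
An antiderivative is F(r) = -r**2*cos(2*r)/2 + r*sin(2*r)/2 + cos(2*r)/4.
Then F(pi/6) - F(0) = (-pi**2/144 + 1/8 + sqrt(3)*pi/24) - (1/4) = -1/8 - pi**2/144 + sqrt(3)*pi/24.

-1/8 - pi**2/144 + sqrt(3)*pi/24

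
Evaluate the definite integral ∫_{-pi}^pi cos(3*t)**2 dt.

Use the identity cos^2(3*t) = (1 + cos(6*t))/2.
An antiderivative is F(t) = t/2 + sin(6*t)/12.
Then F(pi) - F(-pi) = (pi/2) - (-pi/2) = pi.

pi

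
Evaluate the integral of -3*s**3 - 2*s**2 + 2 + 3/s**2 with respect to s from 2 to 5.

By the power rule, an antiderivative is F(s) = -3*s**4/4 - 2*s**3/3 + 2*s - 3/s.
Then F(5) - F(2) = (-32561/60) - (-89/6) = -10557/20.

-10557/20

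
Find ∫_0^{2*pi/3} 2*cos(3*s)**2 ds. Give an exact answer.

Use the identity cos^2(3*s) = (1 + cos(6*s))/2.
An antiderivative is F(s) = s + sin(6*s)/6.
Then F(2*pi/3) - F(0) = (2*pi/3) - (0) = 2*pi/3.

2*pi/3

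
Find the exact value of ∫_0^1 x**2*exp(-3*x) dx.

Integrate by parts twice (u = x^2, dv = exp(-3*x) dx).
An antiderivative is F(x) = (-9*x**2 - 6*x - 2)*exp(-3*x)/27.
Then F(1) - F(0) = (-17*exp(-3)/27) - (-2/27) = 2/27 - 17*exp(-3)/27.

2/27 - 17*exp(-3)/27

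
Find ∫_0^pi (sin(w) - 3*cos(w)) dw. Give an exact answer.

2

An antiderivative is F(w) = -3*sin(w) - cos(w).
Then F(pi) - F(0) = (1) - (-1) = 2.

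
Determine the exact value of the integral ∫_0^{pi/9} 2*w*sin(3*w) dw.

-pi/27 + sqrt(3)/9

Integrate by parts once (u = w, dv = 2*sin(3*w) dw).
An antiderivative is F(w) = -2*w*cos(3*w)/3 + 2*sin(3*w)/9.
Then F(pi/9) - F(0) = (-pi/27 + sqrt(3)/9) - (0) = -pi/27 + sqrt(3)/9.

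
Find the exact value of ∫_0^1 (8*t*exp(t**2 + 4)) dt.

-4*(1 - exp(1))*exp(4)

Let u = t**2 + 4, so du = 2*t dt. When t = 0, u = 4; when t = 1, u = 5.
The integral becomes 4·∫ exp(u) du from 4 to 5, with antiderivative 4*exp(u).
Back in t: F(t) = 4*exp(t**2 + 4).
Then F(1) - F(0) = (4*exp(5)) - (4*exp(4)) = -4*(1 - exp(1))*exp(4).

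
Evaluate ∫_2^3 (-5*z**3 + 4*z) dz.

By the power rule, an antiderivative is F(z) = -5*z**4/4 + 2*z**2.
Then F(3) - F(2) = (-333/4) - (-12) = -285/4.

-285/4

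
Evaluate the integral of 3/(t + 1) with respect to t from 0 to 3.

log(64)

An antiderivative is F(t) = 3*log(t + 1).
Then F(3) - F(0) = (log(64)) - (0) = log(64).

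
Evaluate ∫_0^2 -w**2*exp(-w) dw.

Integrate by parts twice (u = w^2, dv = -exp(-w) dw).
An antiderivative is F(w) = (w**2 + 2*w + 2)*exp(-w).
Then F(2) - F(0) = (10*exp(-2)) - (2) = -2 + 10*exp(-2).

-2 + 10*exp(-2)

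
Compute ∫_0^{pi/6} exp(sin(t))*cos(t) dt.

-1 + exp(1/2)

Let u = sin(t), so du = cos(t) dt. When t = 0, u = 0; when t = pi/6, u = 1/2.
The integral becomes ∫ exp(u) du from 0 to 1/2, with antiderivative exp(u).
Back in t: F(t) = exp(sin(t)).
Then F(pi/6) - F(0) = (exp(1/2)) - (1) = -1 + exp(1/2).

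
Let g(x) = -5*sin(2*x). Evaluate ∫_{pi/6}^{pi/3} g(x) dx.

-5/2

An antiderivative is F(x) = 5*cos(2*x)/2.
Then F(pi/3) - F(pi/6) = (-5/4) - (5/4) = -5/2.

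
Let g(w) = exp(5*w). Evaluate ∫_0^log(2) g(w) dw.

Let u = exp(w), so du = exp(w) dw. When w = 0, u = 1; when w = log(2), u = 2.
The integral becomes ∫ u**4 du from 1 to 2, with antiderivative u**5/5.
Back in w: F(w) = exp(5*w)/5.
Then F(log(2)) - F(0) = (32/5) - (1/5) = 31/5.

31/5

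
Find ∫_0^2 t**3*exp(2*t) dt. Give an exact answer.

Integrate by parts 3 times (u = t^3, dv = exp(2*t) dt).
An antiderivative is F(t) = (4*t**3 - 6*t**2 + 6*t - 3)*exp(2*t)/8.
Then F(2) - F(0) = (17*exp(4)/8) - (-3/8) = 3/8 + 17*exp(4)/8.

3/8 + 17*exp(4)/8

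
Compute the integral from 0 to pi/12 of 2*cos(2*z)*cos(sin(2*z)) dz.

sin(1/2)

Let u = sin(2*z), so du = 2*cos(2*z) dz. When z = 0, u = 0; when z = pi/12, u = 1/2.
The integral becomes ∫ cos(u) du from 0 to 1/2, with antiderivative sin(u).
Back in z: F(z) = sin(sin(2*z)).
Then F(pi/12) - F(0) = (sin(1/2)) - (0) = sin(1/2).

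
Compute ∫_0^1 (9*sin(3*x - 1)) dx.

-3*cos(2) + 3*cos(1)

Let u = 3*x - 1, so du = 3 dx. When x = 0, u = -1; when x = 1, u = 2.
The integral becomes 3·∫ sin(u) du from -1 to 2, with antiderivative -3*cos(u).
Back in x: F(x) = -3*cos(3*x - 1).
Then F(1) - F(0) = (-3*cos(2)) - (-3*cos(1)) = -3*cos(2) + 3*cos(1).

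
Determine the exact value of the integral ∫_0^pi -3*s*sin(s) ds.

Integrate by parts once (u = s, dv = -3*sin(s) ds).
An antiderivative is F(s) = 3*s*cos(s) - 3*sin(s).
Then F(pi) - F(0) = (-3*pi) - (0) = -3*pi.

-3*pi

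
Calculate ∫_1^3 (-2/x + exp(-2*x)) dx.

An antiderivative is F(x) = -2*log(x) - exp(-2*x)/2.
Then F(3) - F(1) = (-2*log(3) - exp(-6)/2) - (-exp(-2)/2) = (-4*exp(6)*log(3) - 1 + exp(4))*exp(-6)/2.

(-4*exp(6)*log(3) - 1 + exp(4))*exp(-6)/2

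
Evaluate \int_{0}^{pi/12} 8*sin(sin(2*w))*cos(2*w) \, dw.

Let u = sin(2*w), so du = 2*cos(2*w) dw. When w = 0, u = 0; when w = pi/12, u = 1/2.
The integral becomes 4·∫ sin(u) du from 0 to 1/2, with antiderivative -4*cos(u).
Back in w: F(w) = -4*cos(sin(2*w)).
Then F(pi/12) - F(0) = (-4*cos(1/2)) - (-4) = 4 - 4*cos(1/2).

4 - 4*cos(1/2)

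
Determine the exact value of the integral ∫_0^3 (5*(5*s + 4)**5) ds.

15680595/2

Let u = 5*s + 4, so du = 5 ds. When s = 0, u = 4; when s = 3, u = 19.
The integral becomes ∫ u**5 du from 4 to 19, with antiderivative u**6/6.
Back in s: F(s) = (5*s + 4)**6/6.
Then F(3) - F(0) = (47045881/6) - (2048/3) = 15680595/2.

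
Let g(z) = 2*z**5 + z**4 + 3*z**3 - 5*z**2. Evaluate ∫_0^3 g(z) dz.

By the power rule, an antiderivative is F(z) = z**6/3 + z**5/5 + 3*z**4/4 - 5*z**3/3.
Then F(3) - F(0) = (6147/20) - (0) = 6147/20.

6147/20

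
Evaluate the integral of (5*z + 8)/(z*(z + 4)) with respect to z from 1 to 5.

-log(5) + 6*log(3)

Factor the denominator: z**2 + 4*z = (z + 4)z.
Partial fractions: (5*z + 8)/(z*(z + 4)) = 3/(z + 4) + 2/z.
An antiderivative is F(z) = 2*log(z) + 3*log(z + 4).
Then F(5) - F(1) = (2*log(5) + 6*log(3)) - (3*log(5)) = -log(5) + 6*log(3).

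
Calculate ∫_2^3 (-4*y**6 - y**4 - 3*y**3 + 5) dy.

By the power rule, an antiderivative is F(y) = -4*y**7/7 - y**5/5 - 3*y**4/4 + 5*y.
Then F(3) - F(2) = (-188169/140) - (-2854/35) = -176753/140.

-176753/140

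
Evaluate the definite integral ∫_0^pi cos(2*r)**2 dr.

pi/2

Use the identity cos^2(2*r) = (1 + cos(4*r))/2.
An antiderivative is F(r) = r/2 + sin(4*r)/8.
Then F(pi) - F(0) = (pi/2) - (0) = pi/2.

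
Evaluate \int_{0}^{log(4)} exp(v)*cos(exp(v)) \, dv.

Let u = exp(v), so du = exp(v) dv. When v = 0, u = 1; when v = log(4), u = 4.
The integral becomes ∫ cos(u) du from 1 to 4, with antiderivative sin(u).
Back in v: F(v) = sin(exp(v)).
Then F(log(4)) - F(0) = (sin(4)) - (sin(1)) = -sin(1) + sin(4).

-sin(1) + sin(4)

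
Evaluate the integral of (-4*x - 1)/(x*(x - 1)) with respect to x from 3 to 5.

Factor the denominator: x**2 - x = x(x - 1).
Partial fractions: (-4*x - 1)/(x*(x - 1)) = 1/x - 5/(x - 1).
An antiderivative is F(x) = log(x) - 5*log(x - 1).
Then F(5) - F(3) = (-10*log(2) + log(5)) - (log(3/32)) = log(5/96).

log(5/96)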